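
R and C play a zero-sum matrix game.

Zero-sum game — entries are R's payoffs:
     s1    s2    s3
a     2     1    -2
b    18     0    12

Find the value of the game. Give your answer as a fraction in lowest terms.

Column s1 is strictly dominated by s3 for C (it gives R more in every row).
The remaining 2×2 game on (a, b) × (s2, s3) has no saddle point. Let R play a with probability p; indifference gives p = −2p + 12(1−p), so p = 4/5.
Similarly C's optimal q on s2 is 14/15, and the value is 1·(14/15) + (-2)·(1/15) = 4/5.

4/5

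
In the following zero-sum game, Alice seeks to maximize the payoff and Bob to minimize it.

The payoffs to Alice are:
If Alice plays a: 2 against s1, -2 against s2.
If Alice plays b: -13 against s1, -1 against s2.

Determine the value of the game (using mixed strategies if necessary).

-7/4

Row minima are -2 and -13, so Alice's maximin is -2; column maxima are 2 and -1, so Bob's minimax is -1. These differ, so the equilibrium is in mixed strategies.
Let Alice play a with probability p. Bob is indifferent when 2p − 13(1−p) = −2p − (1−p), giving p = 3/4.
Let Bob play s1 with probability q. Alice is indifferent when 2q − 2(1−q) = −13q − (1−q), giving q = 1/16.
The value is 2·(1/16) + (-2)·(15/16) = -7/4.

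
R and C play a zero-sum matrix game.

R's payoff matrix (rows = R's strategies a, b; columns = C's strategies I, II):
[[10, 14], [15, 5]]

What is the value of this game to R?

80/7

Row minima are 10 and 5, so R's maximin is 10; column maxima are 15 and 14, so C's minimax is 14. These differ, so the equilibrium is in mixed strategies.
Let R play a with probability p. C is indifferent when 10p + 15(1−p) = 14p + 5(1−p), giving p = 5/7.
Let C play I with probability q. R is indifferent when 10q + 14(1−q) = 15q + 5(1−q), giving q = 9/14.
The value is 10·(9/14) + (14)·(5/14) = 80/7.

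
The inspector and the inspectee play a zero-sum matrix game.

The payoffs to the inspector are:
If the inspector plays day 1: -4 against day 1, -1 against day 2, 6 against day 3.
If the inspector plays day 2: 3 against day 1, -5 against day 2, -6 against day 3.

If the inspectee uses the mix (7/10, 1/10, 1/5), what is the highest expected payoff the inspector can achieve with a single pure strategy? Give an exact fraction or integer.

day 1: (-4)·(7/10) + (-1)·(1/10) + (6)·(1/5) = -17/10.
day 2: (3)·(7/10) + (-5)·(1/10) + (-6)·(1/5) = 2/5.
The best pure response is day 2 with expected payoff 2/5.

2/5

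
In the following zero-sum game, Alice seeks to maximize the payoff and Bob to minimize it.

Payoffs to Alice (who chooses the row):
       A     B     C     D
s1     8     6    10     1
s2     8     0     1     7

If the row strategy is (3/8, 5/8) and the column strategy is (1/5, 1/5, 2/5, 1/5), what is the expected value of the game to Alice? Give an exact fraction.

Against (1/5, 1/5, 2/5, 1/5), each row's expected payoff is s1: 7; s2: 17/5.
Taking the (3/8, 5/8)-weighted average: (3/8)·(7) + (5/8)·(17/5) = 19/4.

19/4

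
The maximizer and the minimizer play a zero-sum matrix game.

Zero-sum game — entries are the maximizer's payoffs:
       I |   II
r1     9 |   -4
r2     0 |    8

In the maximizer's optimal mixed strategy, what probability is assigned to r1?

Row minima are -4 and 0, so the maximizer's maximin is 0; column maxima are 9 and 8, so the minimizer's minimax is 8. These differ, so the equilibrium is in mixed strategies.
Let the maximizer play r1 with probability p. The minimizer is indifferent when 9p = −4p + 8(1−p), giving p = 8/21.

8/21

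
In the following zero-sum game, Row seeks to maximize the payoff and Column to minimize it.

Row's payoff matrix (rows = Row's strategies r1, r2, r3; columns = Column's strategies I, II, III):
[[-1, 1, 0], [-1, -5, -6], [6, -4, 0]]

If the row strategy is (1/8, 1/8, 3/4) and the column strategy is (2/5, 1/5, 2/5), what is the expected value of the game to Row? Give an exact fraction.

7/10

Against (2/5, 1/5, 2/5), each row's expected payoff is r1: -1/5; r2: -19/5; r3: 8/5.
Taking the (1/8, 1/8, 3/4)-weighted average: (1/8)·(-1/5) + (1/8)·(-19/5) + (3/4)·(8/5) = 7/10.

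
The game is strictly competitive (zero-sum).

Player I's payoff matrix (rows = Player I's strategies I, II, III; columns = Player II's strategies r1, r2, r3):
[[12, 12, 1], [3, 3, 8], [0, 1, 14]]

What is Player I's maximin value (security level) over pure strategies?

3

The worst-case payoff for each row is I: 1, II: 3, III: 0.
The best of these is 3.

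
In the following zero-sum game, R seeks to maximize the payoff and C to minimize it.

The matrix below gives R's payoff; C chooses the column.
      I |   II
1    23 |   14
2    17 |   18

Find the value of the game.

88/5

Row minima are 14 and 17, so R's maximin is 17; column maxima are 23 and 18, so C's minimax is 18. These differ, so the equilibrium is in mixed strategies.
Let R play 1 with probability p. C is indifferent when 23p + 17(1−p) = 14p + 18(1−p), giving p = 1/10.
Let C play I with probability q. R is indifferent when 23q + 14(1−q) = 17q + 18(1−q), giving q = 2/5.
The value is 23·(2/5) + (14)·(3/5) = 88/5.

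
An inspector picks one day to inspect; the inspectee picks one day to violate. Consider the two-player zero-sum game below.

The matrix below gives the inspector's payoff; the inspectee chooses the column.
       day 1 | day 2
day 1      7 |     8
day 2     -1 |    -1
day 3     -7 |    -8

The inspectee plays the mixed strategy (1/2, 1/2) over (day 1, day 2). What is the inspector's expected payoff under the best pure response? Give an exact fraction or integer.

15/2

day 1: (7)·(1/2) + (8)·(1/2) = 15/2.
day 2: (-1)·(1/2) + (-1)·(1/2) = -1.
day 3: (-7)·(1/2) + (-8)·(1/2) = -15/2.
The best pure response is day 1 with expected payoff 15/2.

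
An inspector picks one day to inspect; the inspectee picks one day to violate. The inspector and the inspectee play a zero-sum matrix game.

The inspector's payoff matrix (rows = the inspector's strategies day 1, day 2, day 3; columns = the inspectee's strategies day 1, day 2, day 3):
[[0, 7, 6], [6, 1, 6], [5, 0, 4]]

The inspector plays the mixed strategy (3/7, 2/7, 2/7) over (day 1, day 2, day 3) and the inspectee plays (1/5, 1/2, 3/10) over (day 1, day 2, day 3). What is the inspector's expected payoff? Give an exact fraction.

39/10

Against (1/5, 1/2, 3/10), each row's expected payoff is day 1: 53/10; day 2: 7/2; day 3: 11/5.
Taking the (3/7, 2/7, 2/7)-weighted average: (3/7)·(53/10) + (2/7)·(7/2) + (2/7)·(11/5) = 39/10.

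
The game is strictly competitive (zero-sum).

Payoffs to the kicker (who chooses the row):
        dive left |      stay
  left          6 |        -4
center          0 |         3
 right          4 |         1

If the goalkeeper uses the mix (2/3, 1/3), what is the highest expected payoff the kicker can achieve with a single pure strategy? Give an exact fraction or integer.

3

left: (6)·(2/3) + (-4)·(1/3) = 8/3.
center: (0)·(2/3) + (3)·(1/3) = 1.
right: (4)·(2/3) + (1)·(1/3) = 3.
The best pure response is right with expected payoff 3.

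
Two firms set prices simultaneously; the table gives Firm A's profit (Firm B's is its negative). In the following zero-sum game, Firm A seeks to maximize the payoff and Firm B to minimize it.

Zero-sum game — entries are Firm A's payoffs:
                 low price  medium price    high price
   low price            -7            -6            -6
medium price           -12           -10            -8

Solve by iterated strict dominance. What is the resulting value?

Row medium price is strictly dominated by row low price (-7>-12, -6>-10, -6>-8); eliminate medium price.
Column high price is strictly dominated by low price for Firm B (-7<-6); eliminate high price.
Column medium price is strictly dominated by low price for Firm B (-7<-6); eliminate medium price.
Only (low price, low price) remains, with payoff -7.

-7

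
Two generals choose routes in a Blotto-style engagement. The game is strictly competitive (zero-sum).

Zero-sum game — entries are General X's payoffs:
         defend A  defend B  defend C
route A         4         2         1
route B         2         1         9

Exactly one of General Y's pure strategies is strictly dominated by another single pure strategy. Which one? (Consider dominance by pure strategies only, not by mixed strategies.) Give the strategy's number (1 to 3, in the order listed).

General Y prefers columns that give General X less. Compare defend A with defend B: 2 < 4, 1 < 2.
So defend B strictly dominates defend A for General Y; defend A is strictly dominated.

1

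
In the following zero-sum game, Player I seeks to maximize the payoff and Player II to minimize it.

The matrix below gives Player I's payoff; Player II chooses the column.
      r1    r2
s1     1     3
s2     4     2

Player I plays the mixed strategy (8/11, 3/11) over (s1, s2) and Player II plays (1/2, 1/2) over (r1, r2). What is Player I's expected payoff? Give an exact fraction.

Against (1/2, 1/2), each row's expected payoff is s1: 2; s2: 3.
Taking the (8/11, 3/11)-weighted average: (8/11)·(2) + (3/11)·(3) = 25/11.

25/11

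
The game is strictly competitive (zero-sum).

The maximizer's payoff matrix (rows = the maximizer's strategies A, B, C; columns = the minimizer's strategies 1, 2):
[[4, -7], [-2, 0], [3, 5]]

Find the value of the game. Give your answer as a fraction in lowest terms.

Row B is strictly dominated by row C, so the maximizer never plays it.
The remaining 2×2 game on (A, C) × (1, 2) has no saddle point. Let the maximizer play A with probability p; indifference gives 4p + 3(1−p) = −7p + 5(1−p), so p = 2/13.
Similarly the minimizer's optimal q on 1 is 12/13, and the value is 4·(12/13) + (-7)·(1/13) = 41/13.

41/13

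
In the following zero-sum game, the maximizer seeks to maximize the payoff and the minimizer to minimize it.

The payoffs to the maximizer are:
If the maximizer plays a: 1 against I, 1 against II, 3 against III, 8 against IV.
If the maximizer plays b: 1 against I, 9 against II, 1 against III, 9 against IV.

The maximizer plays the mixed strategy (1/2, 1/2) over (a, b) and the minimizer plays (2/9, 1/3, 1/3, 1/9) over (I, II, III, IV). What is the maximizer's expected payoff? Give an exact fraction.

7/2

Against (2/9, 1/3, 1/3, 1/9), each row's expected payoff is a: 22/9; b: 41/9.
Taking the (1/2, 1/2)-weighted average: (1/2)·(22/9) + (1/2)·(41/9) = 7/2.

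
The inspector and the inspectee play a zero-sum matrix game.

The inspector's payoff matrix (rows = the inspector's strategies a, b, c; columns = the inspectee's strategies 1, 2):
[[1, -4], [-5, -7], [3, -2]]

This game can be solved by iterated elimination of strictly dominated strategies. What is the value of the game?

-2

Column 1 is strictly dominated by 2 for the inspectee (-4<1, -7<-5, -2<3); eliminate 1.
Row a is strictly dominated by row c (-2>-4); eliminate a.
Row b is strictly dominated by row c (-2>-7); eliminate b.
Only (c, 2) remains, with payoff -2.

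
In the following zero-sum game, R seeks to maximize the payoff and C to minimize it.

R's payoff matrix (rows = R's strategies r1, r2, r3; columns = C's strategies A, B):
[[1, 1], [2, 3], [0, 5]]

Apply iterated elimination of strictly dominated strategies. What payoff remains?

Row r1 is strictly dominated by row r2 (2>1, 3>1); eliminate r1.
Column B is strictly dominated by A for C (2<3, 0<5); eliminate B.
Row r3 is strictly dominated by row r2 (2>0); eliminate r3.
Only (r2, A) remains, with payoff 2.

2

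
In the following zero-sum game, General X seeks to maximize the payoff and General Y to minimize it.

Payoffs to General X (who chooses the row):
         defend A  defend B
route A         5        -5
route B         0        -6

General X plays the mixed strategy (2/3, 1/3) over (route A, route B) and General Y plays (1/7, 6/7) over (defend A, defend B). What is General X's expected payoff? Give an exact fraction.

-86/21

Against (1/7, 6/7), each row's expected payoff is route A: -25/7; route B: -36/7.
Taking the (2/3, 1/3)-weighted average: (2/3)·(-25/7) + (1/3)·(-36/7) = -86/21.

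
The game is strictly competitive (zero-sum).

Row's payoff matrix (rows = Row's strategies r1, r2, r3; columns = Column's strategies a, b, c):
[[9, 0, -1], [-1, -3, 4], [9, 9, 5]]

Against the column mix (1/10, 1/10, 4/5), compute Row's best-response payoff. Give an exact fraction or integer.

29/5

r1: (9)·(1/10) + (0)·(1/10) + (-1)·(4/5) = 1/10.
r2: (-1)·(1/10) + (-3)·(1/10) + (4)·(4/5) = 14/5.
r3: (9)·(1/10) + (9)·(1/10) + (5)·(4/5) = 29/5.
The best pure response is r3 with expected payoff 29/5.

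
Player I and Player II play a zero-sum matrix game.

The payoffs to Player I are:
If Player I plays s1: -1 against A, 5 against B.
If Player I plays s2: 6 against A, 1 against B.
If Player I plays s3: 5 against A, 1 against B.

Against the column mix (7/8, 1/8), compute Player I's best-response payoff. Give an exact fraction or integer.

43/8

s1: (-1)·(7/8) + (5)·(1/8) = -1/4.
s2: (6)·(7/8) + (1)·(1/8) = 43/8.
s3: (5)·(7/8) + (1)·(1/8) = 9/2.
The best pure response is s2 with expected payoff 43/8.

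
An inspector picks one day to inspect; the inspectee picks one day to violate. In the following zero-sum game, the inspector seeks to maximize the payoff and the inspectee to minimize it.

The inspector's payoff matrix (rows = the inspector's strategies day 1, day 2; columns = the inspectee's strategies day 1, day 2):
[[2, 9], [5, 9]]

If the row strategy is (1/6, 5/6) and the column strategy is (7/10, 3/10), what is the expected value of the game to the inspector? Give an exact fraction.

Against (7/10, 3/10), each row's expected payoff is day 1: 41/10; day 2: 31/5.
Taking the (1/6, 5/6)-weighted average: (1/6)·(41/10) + (5/6)·(31/5) = 117/20.

117/20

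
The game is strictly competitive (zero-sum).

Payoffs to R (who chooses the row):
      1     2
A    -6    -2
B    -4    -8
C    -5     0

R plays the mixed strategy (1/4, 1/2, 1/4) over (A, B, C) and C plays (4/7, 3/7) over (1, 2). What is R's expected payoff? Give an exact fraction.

-65/14

Against (4/7, 3/7), each row's expected payoff is A: -30/7; B: -40/7; C: -20/7.
Taking the (1/4, 1/2, 1/4)-weighted average: (1/4)·(-30/7) + (1/2)·(-40/7) + (1/4)·(-20/7) = -65/14.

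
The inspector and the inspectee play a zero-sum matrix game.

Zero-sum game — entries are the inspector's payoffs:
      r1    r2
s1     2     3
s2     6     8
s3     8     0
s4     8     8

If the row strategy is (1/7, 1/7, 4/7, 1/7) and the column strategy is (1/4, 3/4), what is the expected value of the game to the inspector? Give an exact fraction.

15/4

Against (1/4, 3/4), each row's expected payoff is s1: 11/4; s2: 15/2; s3: 2; s4: 8.
Taking the (1/7, 1/7, 4/7, 1/7)-weighted average: (1/7)·(11/4) + (1/7)·(15/2) + (4/7)·(2) + (1/7)·(8) = 15/4.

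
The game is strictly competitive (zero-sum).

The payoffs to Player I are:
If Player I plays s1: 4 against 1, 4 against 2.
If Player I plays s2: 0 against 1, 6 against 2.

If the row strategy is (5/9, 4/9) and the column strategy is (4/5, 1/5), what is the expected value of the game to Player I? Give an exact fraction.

Against (4/5, 1/5), each row's expected payoff is s1: 4; s2: 6/5.
Taking the (5/9, 4/9)-weighted average: (5/9)·(4) + (4/9)·(6/5) = 124/45.

124/45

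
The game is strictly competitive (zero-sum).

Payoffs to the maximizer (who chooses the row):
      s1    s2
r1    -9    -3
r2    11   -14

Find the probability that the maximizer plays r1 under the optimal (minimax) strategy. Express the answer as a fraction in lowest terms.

Row minima are -9 and -14, so the maximizer's maximin is -9; column maxima are 11 and -3, so the minimizer's minimax is -3. These differ, so the equilibrium is in mixed strategies.
Let the maximizer play r1 with probability p. The minimizer is indifferent when −9p + 11(1−p) = −3p − 14(1−p), giving p = 25/31.

25/31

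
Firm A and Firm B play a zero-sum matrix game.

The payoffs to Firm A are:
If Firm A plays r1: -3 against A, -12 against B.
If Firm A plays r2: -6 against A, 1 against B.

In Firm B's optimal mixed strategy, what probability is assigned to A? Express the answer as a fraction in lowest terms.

Row minima are -12 and -6, so Firm A's maximin is -6; column maxima are -3 and 1, so Firm B's minimax is -3. These differ, so the equilibrium is in mixed strategies.
Let Firm B play A with probability q. Firm A is indifferent when −3q − 12(1−q) = −6q + (1−q), giving q = 13/16.

13/16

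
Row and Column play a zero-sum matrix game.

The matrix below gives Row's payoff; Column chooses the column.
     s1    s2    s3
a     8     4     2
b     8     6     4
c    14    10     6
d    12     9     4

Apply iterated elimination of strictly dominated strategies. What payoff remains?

Row d is strictly dominated by row c (14>12, 10>9, 6>4); eliminate d.
Column s1 is strictly dominated by s2 for Column (4<8, 6<8, 10<14); eliminate s1.
Column s2 is strictly dominated by s3 for Column (2<4, 4<6, 6<10); eliminate s2.
Row b is strictly dominated by row c (6>4); eliminate b.
Row a is strictly dominated by row c (6>2); eliminate a.
Only (c, s3) remains, with payoff 6.

6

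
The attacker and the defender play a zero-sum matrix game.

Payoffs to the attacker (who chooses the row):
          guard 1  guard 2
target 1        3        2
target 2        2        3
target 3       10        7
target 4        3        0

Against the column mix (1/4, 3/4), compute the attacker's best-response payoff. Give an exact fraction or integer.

31/4

target 1: (3)·(1/4) + (2)·(3/4) = 9/4.
target 2: (2)·(1/4) + (3)·(3/4) = 11/4.
target 3: (10)·(1/4) + (7)·(3/4) = 31/4.
target 4: (3)·(1/4) + (0)·(3/4) = 3/4.
The best pure response is target 3 with expected payoff 31/4.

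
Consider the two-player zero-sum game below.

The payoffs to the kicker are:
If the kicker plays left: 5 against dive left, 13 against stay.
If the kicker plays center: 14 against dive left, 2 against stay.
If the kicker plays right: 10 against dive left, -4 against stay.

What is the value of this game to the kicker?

Row right is strictly dominated by row center, so the kicker never plays it.
The remaining 2×2 game on (left, center) × (dive left, stay) has no saddle point. Let the kicker play left with probability p; indifference gives 5p + 14(1−p) = 13p + 2(1−p), so p = 3/5.
Similarly the goalkeeper's optimal q on dive left is 11/20, and the value is 5·(11/20) + (13)·(9/20) = 43/5.

43/5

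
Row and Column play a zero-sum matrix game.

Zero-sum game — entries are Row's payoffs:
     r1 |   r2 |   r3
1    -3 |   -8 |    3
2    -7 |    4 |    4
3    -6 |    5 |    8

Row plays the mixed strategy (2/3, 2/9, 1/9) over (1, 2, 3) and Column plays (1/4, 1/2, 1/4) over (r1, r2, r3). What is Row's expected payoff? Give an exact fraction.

Against (1/4, 1/2, 1/4), each row's expected payoff is 1: -4; 2: 5/4; 3: 3.
Taking the (2/3, 2/9, 1/9)-weighted average: (2/3)·(-4) + (2/9)·(5/4) + (1/9)·(3) = -37/18.

-37/18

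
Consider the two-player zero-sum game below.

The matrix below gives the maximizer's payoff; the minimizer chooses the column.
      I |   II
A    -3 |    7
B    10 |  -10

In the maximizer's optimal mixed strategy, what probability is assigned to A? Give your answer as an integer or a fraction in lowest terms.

Row minima are -3 and -10, so the maximizer's maximin is -3; column maxima are 10 and 7, so the minimizer's minimax is 7. These differ, so the equilibrium is in mixed strategies.
Let the maximizer play A with probability p. The minimizer is indifferent when −3p + 10(1−p) = 7p − 10(1−p), giving p = 2/3.

2/3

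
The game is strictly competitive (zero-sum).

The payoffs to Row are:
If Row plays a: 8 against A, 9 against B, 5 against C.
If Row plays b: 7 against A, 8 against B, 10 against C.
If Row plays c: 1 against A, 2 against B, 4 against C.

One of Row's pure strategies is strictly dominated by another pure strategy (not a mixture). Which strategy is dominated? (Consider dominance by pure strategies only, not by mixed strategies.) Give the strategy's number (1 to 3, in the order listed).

Compare c with a: 8 > 1, 9 > 2, 5 > 4.
So a strictly dominates c for Row; c is strictly dominated.

3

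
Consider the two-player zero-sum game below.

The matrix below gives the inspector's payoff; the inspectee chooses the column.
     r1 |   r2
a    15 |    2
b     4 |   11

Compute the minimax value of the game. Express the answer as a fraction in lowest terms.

157/20

Row minima are 2 and 4, so the inspector's maximin is 4; column maxima are 15 and 11, so the inspectee's minimax is 11. These differ, so the equilibrium is in mixed strategies.
Let the inspector play a with probability p. The inspectee is indifferent when 15p + 4(1−p) = 2p + 11(1−p), giving p = 7/20.
Let the inspectee play r1 with probability q. The inspector is indifferent when 15q + 2(1−q) = 4q + 11(1−q), giving q = 9/20.
The value is 15·(9/20) + (2)·(11/20) = 157/20.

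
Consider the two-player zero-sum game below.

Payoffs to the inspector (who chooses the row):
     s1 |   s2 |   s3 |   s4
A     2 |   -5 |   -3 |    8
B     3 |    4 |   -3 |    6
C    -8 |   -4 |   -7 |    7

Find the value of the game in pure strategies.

Row minima: -5, -3, -8 → the inspector's maximin is -3.
Column maxima: 3, 4, -3, 8 → the inspectee's minimax is -3.
They coincide at (B, s3), so the value is -3.

-3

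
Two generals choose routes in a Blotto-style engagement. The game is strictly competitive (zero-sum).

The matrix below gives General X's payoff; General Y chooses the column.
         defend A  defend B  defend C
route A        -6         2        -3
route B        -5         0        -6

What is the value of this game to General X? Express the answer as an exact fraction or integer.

Column defend B is strictly dominated by defend C for General Y (it gives General X more in every row).
The remaining 2×2 game on (route A, route B) × (defend A, defend C) has no saddle point. Let General X play route A with probability p; indifference gives −6p − 5(1−p) = −3p − 6(1−p), so p = 1/4.
Similarly General Y's optimal q on defend A is 3/4, and the value is -6·(3/4) + (-3)·(1/4) = -21/4.

-21/4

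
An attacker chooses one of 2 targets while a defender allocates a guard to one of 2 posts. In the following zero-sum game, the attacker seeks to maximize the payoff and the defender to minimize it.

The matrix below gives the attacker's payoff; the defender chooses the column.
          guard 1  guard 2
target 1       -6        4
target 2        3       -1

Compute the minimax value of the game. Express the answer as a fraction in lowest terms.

3/7

Row minima are -6 and -1, so the attacker's maximin is -1; column maxima are 3 and 4, so the defender's minimax is 3. These differ, so the equilibrium is in mixed strategies.
Let the attacker play target 1 with probability p. The defender is indifferent when −6p + 3(1−p) = 4p − (1−p), giving p = 2/7.
Let the defender play guard 1 with probability q. The attacker is indifferent when −6q + 4(1−q) = 3q − (1−q), giving q = 5/14.
The value is -6·(5/14) + (4)·(9/14) = 3/7.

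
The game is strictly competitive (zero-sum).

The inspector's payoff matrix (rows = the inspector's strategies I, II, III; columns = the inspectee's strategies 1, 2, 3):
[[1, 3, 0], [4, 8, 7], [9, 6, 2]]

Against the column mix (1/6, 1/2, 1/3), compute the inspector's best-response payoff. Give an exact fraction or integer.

7

I: (1)·(1/6) + (3)·(1/2) + (0)·(1/3) = 5/3.
II: (4)·(1/6) + (8)·(1/2) + (7)·(1/3) = 7.
III: (9)·(1/6) + (6)·(1/2) + (2)·(1/3) = 31/6.
The best pure response is II with expected payoff 7.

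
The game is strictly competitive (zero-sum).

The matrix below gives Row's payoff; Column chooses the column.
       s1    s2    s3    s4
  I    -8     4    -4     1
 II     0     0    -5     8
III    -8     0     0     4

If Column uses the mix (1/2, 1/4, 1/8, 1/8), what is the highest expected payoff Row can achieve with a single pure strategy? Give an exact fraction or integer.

I: (-8)·(1/2) + (4)·(1/4) + (-4)·(1/8) + (1)·(1/8) = -27/8.
II: (0)·(1/2) + (0)·(1/4) + (-5)·(1/8) + (8)·(1/8) = 3/8.
III: (-8)·(1/2) + (0)·(1/4) + (0)·(1/8) + (4)·(1/8) = -7/2.
The best pure response is II with expected payoff 3/8.

3/8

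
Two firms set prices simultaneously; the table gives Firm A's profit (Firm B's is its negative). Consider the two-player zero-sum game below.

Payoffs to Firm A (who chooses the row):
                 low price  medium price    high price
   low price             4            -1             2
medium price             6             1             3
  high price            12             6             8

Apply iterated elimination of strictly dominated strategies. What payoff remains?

Row low price is strictly dominated by row medium price (6>4, 1>-1, 3>2); eliminate low price.
Row medium price is strictly dominated by row high price (12>6, 6>1, 8>3); eliminate medium price.
Column high price is strictly dominated by medium price for Firm B (6<8); eliminate high price.
Column low price is strictly dominated by medium price for Firm B (6<12); eliminate low price.
Only (high price, medium price) remains, with payoff 6.

6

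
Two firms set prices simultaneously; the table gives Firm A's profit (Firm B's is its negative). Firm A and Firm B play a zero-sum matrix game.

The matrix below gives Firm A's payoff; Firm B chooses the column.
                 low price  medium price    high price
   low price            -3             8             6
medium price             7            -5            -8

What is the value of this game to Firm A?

3/4

Column medium price is strictly dominated by high price for Firm B (it gives Firm A more in every row).
The remaining 2×2 game on (low price, medium price) × (low price, high price) has no saddle point. Let Firm A play low price with probability p; indifference gives −3p + 7(1−p) = 6p − 8(1−p), so p = 5/8.
Similarly Firm B's optimal q on low price is 7/12, and the value is -3·(7/12) + (6)·(5/12) = 3/4.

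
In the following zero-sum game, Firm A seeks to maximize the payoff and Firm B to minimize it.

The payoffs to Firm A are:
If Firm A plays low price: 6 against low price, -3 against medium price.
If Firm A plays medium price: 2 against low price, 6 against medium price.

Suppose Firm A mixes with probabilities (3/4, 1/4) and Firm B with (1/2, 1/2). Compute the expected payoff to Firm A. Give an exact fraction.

Against (1/2, 1/2), each row's expected payoff is low price: 3/2; medium price: 4.
Taking the (3/4, 1/4)-weighted average: (3/4)·(3/2) + (1/4)·(4) = 17/8.

17/8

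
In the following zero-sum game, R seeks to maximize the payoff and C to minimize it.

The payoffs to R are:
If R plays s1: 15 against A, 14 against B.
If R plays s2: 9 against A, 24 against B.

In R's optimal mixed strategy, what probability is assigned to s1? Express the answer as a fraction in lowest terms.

Row minima are 14 and 9, so R's maximin is 14; column maxima are 15 and 24, so C's minimax is 15. These differ, so the equilibrium is in mixed strategies.
Let R play s1 with probability p. C is indifferent when 15p + 9(1−p) = 14p + 24(1−p), giving p = 15/16.

15/16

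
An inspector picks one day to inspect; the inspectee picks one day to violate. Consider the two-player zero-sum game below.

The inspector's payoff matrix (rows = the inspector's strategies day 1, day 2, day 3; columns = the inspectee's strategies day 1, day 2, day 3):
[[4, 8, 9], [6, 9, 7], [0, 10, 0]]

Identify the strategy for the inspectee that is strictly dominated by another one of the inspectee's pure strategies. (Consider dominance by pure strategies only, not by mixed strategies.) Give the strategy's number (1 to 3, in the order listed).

2

The inspectee prefers columns that give the inspector less. Compare day 2 with day 1: 4 < 8, 6 < 9, 0 < 10.
So day 1 strictly dominates day 2 for the inspectee; day 2 is strictly dominated.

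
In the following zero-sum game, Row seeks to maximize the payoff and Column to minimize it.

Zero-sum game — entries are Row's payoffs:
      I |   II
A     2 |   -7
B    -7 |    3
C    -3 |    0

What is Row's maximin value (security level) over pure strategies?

The worst-case payoff for each row is A: -7, B: -7, C: -3.
The best of these is -3.

-3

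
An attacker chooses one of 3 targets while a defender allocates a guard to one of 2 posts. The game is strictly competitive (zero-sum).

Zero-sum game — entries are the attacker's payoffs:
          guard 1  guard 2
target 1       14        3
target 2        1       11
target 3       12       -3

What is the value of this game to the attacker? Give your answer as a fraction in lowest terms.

Row target 3 is strictly dominated by row target 1, so the attacker never plays it.
The remaining 2×2 game on (target 1, target 2) × (guard 1, guard 2) has no saddle point. Let the attacker play target 1 with probability p; indifference gives 14p + (1−p) = 3p + 11(1−p), so p = 10/21.
Similarly the defender's optimal q on guard 1 is 8/21, and the value is 14·(8/21) + (3)·(13/21) = 151/21.

151/21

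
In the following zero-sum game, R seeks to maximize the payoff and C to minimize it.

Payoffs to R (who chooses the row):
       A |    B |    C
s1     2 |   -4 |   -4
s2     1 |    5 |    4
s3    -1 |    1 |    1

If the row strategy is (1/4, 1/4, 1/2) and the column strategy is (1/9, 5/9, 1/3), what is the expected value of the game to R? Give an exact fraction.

11/18

Against (1/9, 5/9, 1/3), each row's expected payoff is s1: -10/3; s2: 38/9; s3: 7/9.
Taking the (1/4, 1/4, 1/2)-weighted average: (1/4)·(-10/3) + (1/4)·(38/9) + (1/2)·(7/9) = 11/18.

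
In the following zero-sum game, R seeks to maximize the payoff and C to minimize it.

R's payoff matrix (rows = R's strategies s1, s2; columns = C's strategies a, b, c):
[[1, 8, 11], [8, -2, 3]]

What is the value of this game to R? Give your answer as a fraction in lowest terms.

66/17

Column c is strictly dominated by b for C (it gives R more in every row).
The remaining 2×2 game on (s1, s2) × (a, b) has no saddle point. Let R play s1 with probability p; indifference gives p + 8(1−p) = 8p − 2(1−p), so p = 10/17.
Similarly C's optimal q on a is 10/17, and the value is 1·(10/17) + (8)·(7/17) = 66/17.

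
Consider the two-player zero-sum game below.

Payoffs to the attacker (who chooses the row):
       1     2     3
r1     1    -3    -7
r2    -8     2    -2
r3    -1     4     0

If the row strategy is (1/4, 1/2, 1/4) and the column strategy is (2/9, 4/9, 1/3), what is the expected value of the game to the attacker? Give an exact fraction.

-5/4

Against (2/9, 4/9, 1/3), each row's expected payoff is r1: -31/9; r2: -14/9; r3: 14/9.
Taking the (1/4, 1/2, 1/4)-weighted average: (1/4)·(-31/9) + (1/2)·(-14/9) + (1/4)·(14/9) = -5/4.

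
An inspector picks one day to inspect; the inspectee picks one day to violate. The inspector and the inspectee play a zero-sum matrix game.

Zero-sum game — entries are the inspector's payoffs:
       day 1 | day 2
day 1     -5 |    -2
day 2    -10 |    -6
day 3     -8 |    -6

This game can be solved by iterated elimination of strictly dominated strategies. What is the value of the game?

Row day 2 is strictly dominated by row day 1 (-5>-10, -2>-6); eliminate day 2.
Row day 3 is strictly dominated by row day 1 (-5>-8, -2>-6); eliminate day 3.
Column day 2 is strictly dominated by day 1 for the inspectee (-5<-2); eliminate day 2.
Only (day 1, day 1) remains, with payoff -5.

-5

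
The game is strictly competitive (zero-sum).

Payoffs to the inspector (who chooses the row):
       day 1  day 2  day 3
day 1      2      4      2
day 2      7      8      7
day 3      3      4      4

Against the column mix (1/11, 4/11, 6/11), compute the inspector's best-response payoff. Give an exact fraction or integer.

day 1: (2)·(1/11) + (4)·(4/11) + (2)·(6/11) = 30/11.
day 2: (7)·(1/11) + (8)·(4/11) + (7)·(6/11) = 81/11.
day 3: (3)·(1/11) + (4)·(4/11) + (4)·(6/11) = 43/11.
The best pure response is day 2 with expected payoff 81/11.

81/11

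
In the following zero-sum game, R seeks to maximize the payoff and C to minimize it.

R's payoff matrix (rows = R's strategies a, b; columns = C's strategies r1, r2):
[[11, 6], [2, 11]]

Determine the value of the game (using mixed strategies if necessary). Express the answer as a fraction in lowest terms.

Row minima are 6 and 2, so R's maximin is 6; column maxima are 11 and 11, so C's minimax is 11. These differ, so the equilibrium is in mixed strategies.
Let R play a with probability p. C is indifferent when 11p + 2(1−p) = 6p + 11(1−p), giving p = 9/14.
Let C play r1 with probability q. R is indifferent when 11q + 6(1−q) = 2q + 11(1−q), giving q = 5/14.
The value is 11·(5/14) + (6)·(9/14) = 109/14.

109/14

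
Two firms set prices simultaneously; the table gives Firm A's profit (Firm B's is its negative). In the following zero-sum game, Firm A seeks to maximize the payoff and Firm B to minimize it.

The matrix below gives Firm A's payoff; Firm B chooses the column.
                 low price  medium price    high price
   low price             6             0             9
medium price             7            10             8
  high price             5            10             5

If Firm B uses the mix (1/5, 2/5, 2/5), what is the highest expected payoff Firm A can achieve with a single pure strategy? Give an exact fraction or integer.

low price: (6)·(1/5) + (0)·(2/5) + (9)·(2/5) = 24/5.
medium price: (7)·(1/5) + (10)·(2/5) + (8)·(2/5) = 43/5.
high price: (5)·(1/5) + (10)·(2/5) + (5)·(2/5) = 7.
The best pure response is medium price with expected payoff 43/5.

43/5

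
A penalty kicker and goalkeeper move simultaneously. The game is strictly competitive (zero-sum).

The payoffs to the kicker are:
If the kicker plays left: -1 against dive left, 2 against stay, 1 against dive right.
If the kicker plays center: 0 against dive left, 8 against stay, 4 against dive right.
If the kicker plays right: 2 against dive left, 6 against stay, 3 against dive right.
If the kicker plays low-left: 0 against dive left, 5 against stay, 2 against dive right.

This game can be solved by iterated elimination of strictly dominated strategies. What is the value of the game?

Row low-left is strictly dominated by row right (2>0, 6>5, 3>2); eliminate low-left.
Column dive right is strictly dominated by dive left for the goalkeeper (-1<1, 0<4, 2<3); eliminate dive right.
Row left is strictly dominated by row center (0>-1, 8>2); eliminate left.
Column stay is strictly dominated by dive left for the goalkeeper (0<8, 2<6); eliminate stay.
Row center is strictly dominated by row right (2>0); eliminate center.
Only (right, dive left) remains, with payoff 2.

2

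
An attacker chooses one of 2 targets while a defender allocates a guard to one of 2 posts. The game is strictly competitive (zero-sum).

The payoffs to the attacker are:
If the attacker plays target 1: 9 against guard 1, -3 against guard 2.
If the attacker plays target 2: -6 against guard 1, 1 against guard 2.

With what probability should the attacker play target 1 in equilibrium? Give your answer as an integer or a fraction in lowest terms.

7/19

Row minima are -3 and -6, so the attacker's maximin is -3; column maxima are 9 and 1, so the defender's minimax is 1. These differ, so the equilibrium is in mixed strategies.
Let the attacker play target 1 with probability p. The defender is indifferent when 9p − 6(1−p) = −3p + (1−p), giving p = 7/19.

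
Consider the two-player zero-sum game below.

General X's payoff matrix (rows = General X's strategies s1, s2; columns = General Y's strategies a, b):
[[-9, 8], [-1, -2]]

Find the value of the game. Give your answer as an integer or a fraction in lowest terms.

Row minima are -9 and -2, so General X's maximin is -2; column maxima are -1 and 8, so General Y's minimax is -1. These differ, so the equilibrium is in mixed strategies.
Let General X play s1 with probability p. General Y is indifferent when −9p − (1−p) = 8p − 2(1−p), giving p = 1/18.
Let General Y play a with probability q. General X is indifferent when −9q + 8(1−q) = −q − 2(1−q), giving q = 5/9.
The value is -9·(5/9) + (8)·(4/9) = -13/9.

-13/9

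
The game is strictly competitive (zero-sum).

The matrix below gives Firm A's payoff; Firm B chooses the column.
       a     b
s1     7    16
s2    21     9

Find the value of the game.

Row minima are 7 and 9, so Firm A's maximin is 9; column maxima are 21 and 16, so Firm B's minimax is 16. These differ, so the equilibrium is in mixed strategies.
Let Firm A play s1 with probability p. Firm B is indifferent when 7p + 21(1−p) = 16p + 9(1−p), giving p = 4/7.
Let Firm B play a with probability q. Firm A is indifferent when 7q + 16(1−q) = 21q + 9(1−q), giving q = 1/3.
The value is 7·(1/3) + (16)·(2/3) = 13.

13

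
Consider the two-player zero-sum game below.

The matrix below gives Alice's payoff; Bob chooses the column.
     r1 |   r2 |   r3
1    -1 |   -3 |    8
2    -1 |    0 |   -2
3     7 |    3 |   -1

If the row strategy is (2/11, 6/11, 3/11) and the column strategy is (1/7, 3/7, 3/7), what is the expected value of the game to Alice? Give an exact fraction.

Against (1/7, 3/7, 3/7), each row's expected payoff is 1: 2; 2: -1; 3: 13/7.
Taking the (2/11, 6/11, 3/11)-weighted average: (2/11)·(2) + (6/11)·(-1) + (3/11)·(13/7) = 25/77.

25/77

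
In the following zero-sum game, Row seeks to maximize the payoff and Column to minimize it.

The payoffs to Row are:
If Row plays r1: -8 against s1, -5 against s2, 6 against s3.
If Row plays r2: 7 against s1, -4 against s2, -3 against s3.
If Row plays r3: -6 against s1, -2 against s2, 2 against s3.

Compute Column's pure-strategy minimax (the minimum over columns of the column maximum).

The worst case (largest entry) in each column is s1: 7, s2: -2, s3: 6.
The best (smallest) of these is -2.

-2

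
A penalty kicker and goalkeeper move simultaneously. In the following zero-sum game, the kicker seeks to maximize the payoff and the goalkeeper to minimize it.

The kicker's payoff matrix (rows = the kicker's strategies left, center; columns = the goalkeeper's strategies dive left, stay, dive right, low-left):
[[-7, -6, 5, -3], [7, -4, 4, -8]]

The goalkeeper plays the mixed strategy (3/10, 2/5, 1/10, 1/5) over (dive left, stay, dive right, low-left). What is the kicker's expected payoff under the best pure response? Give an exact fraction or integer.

left: (-7)·(3/10) + (-6)·(2/5) + (5)·(1/10) + (-3)·(1/5) = -23/5.
center: (7)·(3/10) + (-4)·(2/5) + (4)·(1/10) + (-8)·(1/5) = -7/10.
The best pure response is center with expected payoff -7/10.

-7/10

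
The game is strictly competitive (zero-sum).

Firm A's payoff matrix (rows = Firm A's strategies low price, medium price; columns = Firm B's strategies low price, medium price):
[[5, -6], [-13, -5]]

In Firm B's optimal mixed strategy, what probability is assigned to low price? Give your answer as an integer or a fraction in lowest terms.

Row minima are -6 and -13, so Firm A's maximin is -6; column maxima are 5 and -5, so Firm B's minimax is -5. These differ, so the equilibrium is in mixed strategies.
Let Firm B play low price with probability q. Firm A is indifferent when 5q − 6(1−q) = −13q − 5(1−q), giving q = 1/19.

1/19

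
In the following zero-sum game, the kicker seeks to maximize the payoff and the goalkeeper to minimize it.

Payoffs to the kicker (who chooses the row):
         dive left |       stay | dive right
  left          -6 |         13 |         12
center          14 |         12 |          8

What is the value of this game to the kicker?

9

Column stay is strictly dominated by dive right for the goalkeeper (it gives the kicker more in every row).
The remaining 2×2 game on (left, center) × (dive left, dive right) has no saddle point. Let the kicker play left with probability p; indifference gives −6p + 14(1−p) = 12p + 8(1−p), so p = 1/4.
Similarly the goalkeeper's optimal q on dive left is 1/6, and the value is -6·(1/6) + (12)·(5/6) = 9.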